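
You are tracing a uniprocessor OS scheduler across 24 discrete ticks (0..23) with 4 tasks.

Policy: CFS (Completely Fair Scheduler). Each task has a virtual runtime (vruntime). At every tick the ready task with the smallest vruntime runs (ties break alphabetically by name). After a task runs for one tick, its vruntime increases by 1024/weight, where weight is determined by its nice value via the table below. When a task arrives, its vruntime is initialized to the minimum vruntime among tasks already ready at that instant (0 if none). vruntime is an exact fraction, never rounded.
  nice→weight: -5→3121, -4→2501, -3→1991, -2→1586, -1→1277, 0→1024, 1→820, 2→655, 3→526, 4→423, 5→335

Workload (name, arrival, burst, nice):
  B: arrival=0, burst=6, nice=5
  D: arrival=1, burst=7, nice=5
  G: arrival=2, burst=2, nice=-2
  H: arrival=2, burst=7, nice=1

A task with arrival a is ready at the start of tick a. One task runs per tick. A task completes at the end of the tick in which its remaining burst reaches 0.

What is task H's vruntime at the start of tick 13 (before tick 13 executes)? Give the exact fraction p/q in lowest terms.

t=0: vr[B=0] → run B
t=1: vr[B=1024/335 D=1024/335] → run B
t=2: vr[B=2048/335 D=1024/335 G=1024/335 H=1024/335] → run D
t=3: vr[B=2048/335 D=2048/335 G=1024/335 H=1024/335] → run G
t=4: vr[B=2048/335 D=2048/335 G=983552/265655 H=1024/335] → run H
t=5: vr[B=2048/335 D=2048/335 G=983552/265655 H=59136/13735] → run G
t=6: vr[B=2048/335 D=2048/335 H=59136/13735] → run H
t=7: vr[B=2048/335 D=2048/335 H=76288/13735] → run H
t=8: vr[B=2048/335 D=2048/335 H=18688/2747] → run B
t=9: vr[B=3072/335 D=2048/335 H=18688/2747] → run D
t=10: vr[B=3072/335 D=3072/335 H=18688/2747] → run H
t=11: vr[B=3072/335 D=3072/335 H=110592/13735] → run H
t=12: vr[B=3072/335 D=3072/335 H=127744/13735] → run B
t=13: vr[B=4096/335 D=3072/335 H=127744/13735] → run D
t=14: vr[B=4096/335 D=4096/335 H=127744/13735] → run H
t=15: vr[B=4096/335 D=4096/335 H=144896/13735] → run H
t=16: vr[B=4096/335 D=4096/335] → run B
t=17: vr[B=1024/67 D=4096/335] → run D
t=18: vr[B=1024/67 D=1024/67] → run B
t=19: vr[D=1024/67] → run D
t=20: vr[D=6144/335] → run D
t=21: vr[D=7168/335] → run D
t=22: (idle)
t=23: (idle)

vruntime(H, start of tick 13) = 127744/13735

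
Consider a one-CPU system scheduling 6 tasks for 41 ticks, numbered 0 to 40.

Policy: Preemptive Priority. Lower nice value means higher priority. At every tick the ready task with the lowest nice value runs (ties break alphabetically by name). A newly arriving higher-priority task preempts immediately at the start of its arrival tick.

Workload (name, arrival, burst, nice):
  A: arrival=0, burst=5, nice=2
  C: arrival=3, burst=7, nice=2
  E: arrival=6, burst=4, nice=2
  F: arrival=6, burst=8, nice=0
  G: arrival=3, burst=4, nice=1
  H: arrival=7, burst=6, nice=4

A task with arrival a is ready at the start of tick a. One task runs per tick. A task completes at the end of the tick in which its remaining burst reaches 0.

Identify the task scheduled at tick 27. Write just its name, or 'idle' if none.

running at tick 27 = E

t=0: ready={A} → run A
t=1: ready={A} → run A
t=2: ready={A} → run A
t=3: ready={A,C,G} → run G
t=4: ready={A,C,G} → run G
t=5: ready={A,C,G} → run G
t=6: ready={A,C,E,F,G} → run F
t=7: ready={A,C,E,F,G,H} → run F
t=8: ready={A,C,E,F,G,H} → run F
t=9: ready={A,C,E,F,G,H} → run F
t=10: ready={A,C,E,F,G,H} → run F
t=11: ready={A,C,E,F,G,H} → run F
t=12: ready={A,C,E,F,G,H} → run F
t=13: ready={A,C,E,F,G,H} → run F
t=14: ready={A,C,E,G,H} → run G
t=15: ready={A,C,E,H} → run A
t=16: ready={A,C,E,H} → run A
t=17: ready={C,E,H} → run C
t=18: ready={C,E,H} → run C
t=19: ready={C,E,H} → run C
t=20: ready={C,E,H} → run C
t=21: ready={C,E,H} → run C
t=22: ready={C,E,H} → run C
t=23: ready={C,E,H} → run C
t=24: ready={E,H} → run E
t=25: ready={E,H} → run E
t=26: ready={E,H} → run E
t=27: ready={E,H} → run E
t=28: ready={H} → run H
t=29: ready={H} → run H
t=30: ready={H} → run H
t=31: ready={H} → run H
t=32: ready={H} → run H
t=33: ready={H} → run H
t=34: (idle)
t=35: (idle)
t=36: (idle)
t=37: (idle)
t=38: (idle)
t=39: (idle)
t=40: (idle)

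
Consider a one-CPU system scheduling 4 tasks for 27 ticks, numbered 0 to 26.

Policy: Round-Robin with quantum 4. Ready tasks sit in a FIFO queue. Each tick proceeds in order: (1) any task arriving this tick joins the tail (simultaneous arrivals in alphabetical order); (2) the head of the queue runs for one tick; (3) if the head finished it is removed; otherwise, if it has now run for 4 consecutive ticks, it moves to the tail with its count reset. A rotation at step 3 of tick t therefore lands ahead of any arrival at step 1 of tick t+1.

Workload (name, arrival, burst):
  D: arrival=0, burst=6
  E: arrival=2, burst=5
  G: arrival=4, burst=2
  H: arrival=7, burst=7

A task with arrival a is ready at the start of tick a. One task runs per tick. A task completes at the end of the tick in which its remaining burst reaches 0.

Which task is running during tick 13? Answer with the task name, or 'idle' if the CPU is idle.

running at tick 13 = H

t=0: queue=[D] q_used=0 → run D
t=1: queue=[D] q_used=1 → run D
t=2: queue=[D,E] q_used=2 → run D
t=3: queue=[D,E] q_used=3 → run D
t=4: queue=[E,D,G] q_used=0 → run E
t=5: queue=[E,D,G] q_used=1 → run E
t=6: queue=[E,D,G] q_used=2 → run E
t=7: queue=[E,D,G,H] q_used=3 → run E
t=8: queue=[D,G,H,E] q_used=0 → run D
t=9: queue=[D,G,H,E] q_used=1 → run D
t=10: queue=[G,H,E] q_used=0 → run G
t=11: queue=[G,H,E] q_used=1 → run G
t=12: queue=[H,E] q_used=0 → run H
t=13: queue=[H,E] q_used=1 → run H
t=14: queue=[H,E] q_used=2 → run H
t=15: queue=[H,E] q_used=3 → run H
t=16: queue=[E,H] q_used=0 → run E
t=17: queue=[H] q_used=0 → run H
t=18: queue=[H] q_used=1 → run H
t=19: queue=[H] q_used=2 → run H
t=20: (idle)
t=21: (idle)
t=22: (idle)
t=23: (idle)
t=24: (idle)
t=25: (idle)
t=26: (idle)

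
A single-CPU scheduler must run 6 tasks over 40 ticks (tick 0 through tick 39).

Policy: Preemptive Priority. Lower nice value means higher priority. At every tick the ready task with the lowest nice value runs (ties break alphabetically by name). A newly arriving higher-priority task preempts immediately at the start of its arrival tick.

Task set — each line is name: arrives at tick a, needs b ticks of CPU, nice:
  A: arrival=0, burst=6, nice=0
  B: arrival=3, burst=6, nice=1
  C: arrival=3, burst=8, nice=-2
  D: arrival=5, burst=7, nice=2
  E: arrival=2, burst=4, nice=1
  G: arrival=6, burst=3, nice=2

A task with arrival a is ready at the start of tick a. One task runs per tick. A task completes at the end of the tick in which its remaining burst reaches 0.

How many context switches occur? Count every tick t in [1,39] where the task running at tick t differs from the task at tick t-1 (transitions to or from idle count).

t=0: ready={A} → run A
t=1: ready={A} → run A
t=2: ready={A,E} → run A
t=3: ready={A,B,C,E} → run C
t=4: ready={A,B,C,E} → run C
t=5: ready={A,B,C,D,E} → run C
t=6: ready={A,B,C,D,E,G} → run C
t=7: ready={A,B,C,D,E,G} → run C
t=8: ready={A,B,C,D,E,G} → run C
t=9: ready={A,B,C,D,E,G} → run C
t=10: ready={A,B,C,D,E,G} → run C
t=11: ready={A,B,D,E,G} → run A
t=12: ready={A,B,D,E,G} → run A
t=13: ready={A,B,D,E,G} → run A
t=14: ready={B,D,E,G} → run B
t=15: ready={B,D,E,G} → run B
t=16: ready={B,D,E,G} → run B
t=17: ready={B,D,E,G} → run B
t=18: ready={B,D,E,G} → run B
t=19: ready={B,D,E,G} → run B
t=20: ready={D,E,G} → run E
t=21: ready={D,E,G} → run E
t=22: ready={D,E,G} → run E
t=23: ready={D,E,G} → run E
t=24: ready={D,G} → run D
t=25: ready={D,G} → run D
t=26: ready={D,G} → run D
t=27: ready={D,G} → run D
t=28: ready={D,G} → run D
t=29: ready={D,G} → run D
t=30: ready={D,G} → run D
t=31: ready={G} → run G
t=32: ready={G} → run G
t=33: ready={G} → run G
t=34: (idle)
t=35: (idle)
t=36: (idle)
t=37: (idle)
t=38: (idle)
t=39: (idle)

context switches = 7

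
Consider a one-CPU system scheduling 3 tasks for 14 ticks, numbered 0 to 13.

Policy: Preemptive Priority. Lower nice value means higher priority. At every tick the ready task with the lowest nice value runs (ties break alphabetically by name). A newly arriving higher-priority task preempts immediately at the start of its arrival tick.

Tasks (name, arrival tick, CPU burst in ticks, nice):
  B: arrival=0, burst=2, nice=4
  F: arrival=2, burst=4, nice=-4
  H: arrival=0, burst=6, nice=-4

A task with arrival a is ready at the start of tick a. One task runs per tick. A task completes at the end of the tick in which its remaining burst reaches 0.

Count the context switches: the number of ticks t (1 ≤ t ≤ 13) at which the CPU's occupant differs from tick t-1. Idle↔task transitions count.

t=0: ready={B,H} → run H
t=1: ready={B,H} → run H
t=2: ready={B,F,H} → run F
t=3: ready={B,F,H} → run F
t=4: ready={B,F,H} → run F
t=5: ready={B,F,H} → run F
t=6: ready={B,H} → run H
t=7: ready={B,H} → run H
t=8: ready={B,H} → run H
t=9: ready={B,H} → run H
t=10: ready={B} → run B
t=11: ready={B} → run B
t=12: (idle)
t=13: (idle)

context switches = 4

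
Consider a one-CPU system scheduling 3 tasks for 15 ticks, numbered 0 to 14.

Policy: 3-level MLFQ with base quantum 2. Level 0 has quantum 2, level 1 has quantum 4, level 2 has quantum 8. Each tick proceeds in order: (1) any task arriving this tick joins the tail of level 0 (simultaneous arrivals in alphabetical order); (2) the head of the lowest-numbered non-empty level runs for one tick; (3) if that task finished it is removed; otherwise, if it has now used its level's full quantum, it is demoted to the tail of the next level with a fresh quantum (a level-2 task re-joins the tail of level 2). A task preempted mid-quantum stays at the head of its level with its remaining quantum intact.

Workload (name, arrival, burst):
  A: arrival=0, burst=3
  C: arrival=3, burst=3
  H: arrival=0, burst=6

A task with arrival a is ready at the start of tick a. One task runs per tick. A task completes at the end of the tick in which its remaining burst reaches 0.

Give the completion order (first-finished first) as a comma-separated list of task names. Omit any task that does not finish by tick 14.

t=0: L0/L1/L2 = AH/-/- → run A
t=1: L0/L1/L2 = AH/-/- → run A
t=2: L0/L1/L2 = H/A/- → run H
t=3: L0/L1/L2 = HC/A/- → run H
t=4: L0/L1/L2 = C/AH/- → run C
t=5: L0/L1/L2 = C/AH/- → run C
t=6: L0/L1/L2 = -/AHC/- → run A
t=7: L0/L1/L2 = -/HC/- → run H
t=8: L0/L1/L2 = -/HC/- → run H
t=9: L0/L1/L2 = -/HC/- → run H
t=10: L0/L1/L2 = -/HC/- → run H
t=11: L0/L1/L2 = -/C/- → run C
t=12: (idle)
t=13: (idle)
t=14: (idle)

completion order = A, H, C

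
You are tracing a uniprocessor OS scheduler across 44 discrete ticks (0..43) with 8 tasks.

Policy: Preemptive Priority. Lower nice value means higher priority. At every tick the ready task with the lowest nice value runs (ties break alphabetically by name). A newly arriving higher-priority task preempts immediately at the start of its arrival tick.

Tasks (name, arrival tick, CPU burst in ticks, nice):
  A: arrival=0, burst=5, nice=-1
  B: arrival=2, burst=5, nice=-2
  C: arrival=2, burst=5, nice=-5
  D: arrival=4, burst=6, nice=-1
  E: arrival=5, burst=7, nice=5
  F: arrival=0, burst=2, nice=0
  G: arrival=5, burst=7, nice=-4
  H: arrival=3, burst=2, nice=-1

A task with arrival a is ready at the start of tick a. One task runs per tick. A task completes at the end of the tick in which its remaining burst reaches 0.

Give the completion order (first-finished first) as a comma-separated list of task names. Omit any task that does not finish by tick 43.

t=0: ready={A,F} → run A
t=1: ready={A,F} → run A
t=2: ready={A,B,C,F} → run C
t=3: ready={A,B,C,F,H} → run C
t=4: ready={A,B,C,D,F,H} → run C
t=5: ready={A,B,C,D,E,F,G,H} → run C
t=6: ready={A,B,C,D,E,F,G,H} → run C
t=7: ready={A,B,D,E,F,G,H} → run G
t=8: ready={A,B,D,E,F,G,H} → run G
t=9: ready={A,B,D,E,F,G,H} → run G
t=10: ready={A,B,D,E,F,G,H} → run G
t=11: ready={A,B,D,E,F,G,H} → run G
t=12: ready={A,B,D,E,F,G,H} → run G
t=13: ready={A,B,D,E,F,G,H} → run G
t=14: ready={A,B,D,E,F,H} → run B
t=15: ready={A,B,D,E,F,H} → run B
t=16: ready={A,B,D,E,F,H} → run B
t=17: ready={A,B,D,E,F,H} → run B
t=18: ready={A,B,D,E,F,H} → run B
t=19: ready={A,D,E,F,H} → run A
t=20: ready={A,D,E,F,H} → run A
t=21: ready={A,D,E,F,H} → run A
t=22: ready={D,E,F,H} → run D
t=23: ready={D,E,F,H} → run D
t=24: ready={D,E,F,H} → run D
t=25: ready={D,E,F,H} → run D
t=26: ready={D,E,F,H} → run D
t=27: ready={D,E,F,H} → run D
t=28: ready={E,F,H} → run H
t=29: ready={E,F,H} → run H
t=30: ready={E,F} → run F
t=31: ready={E,F} → run F
t=32: ready={E} → run E
t=33: ready={E} → run E
t=34: ready={E} → run E
t=35: ready={E} → run E
t=36: ready={E} → run E
t=37: ready={E} → run E
t=38: ready={E} → run E
t=39: (idle)
t=40: (idle)
t=41: (idle)
t=42: (idle)
t=43: (idle)

completion order = C, G, B, A, D, H, F, E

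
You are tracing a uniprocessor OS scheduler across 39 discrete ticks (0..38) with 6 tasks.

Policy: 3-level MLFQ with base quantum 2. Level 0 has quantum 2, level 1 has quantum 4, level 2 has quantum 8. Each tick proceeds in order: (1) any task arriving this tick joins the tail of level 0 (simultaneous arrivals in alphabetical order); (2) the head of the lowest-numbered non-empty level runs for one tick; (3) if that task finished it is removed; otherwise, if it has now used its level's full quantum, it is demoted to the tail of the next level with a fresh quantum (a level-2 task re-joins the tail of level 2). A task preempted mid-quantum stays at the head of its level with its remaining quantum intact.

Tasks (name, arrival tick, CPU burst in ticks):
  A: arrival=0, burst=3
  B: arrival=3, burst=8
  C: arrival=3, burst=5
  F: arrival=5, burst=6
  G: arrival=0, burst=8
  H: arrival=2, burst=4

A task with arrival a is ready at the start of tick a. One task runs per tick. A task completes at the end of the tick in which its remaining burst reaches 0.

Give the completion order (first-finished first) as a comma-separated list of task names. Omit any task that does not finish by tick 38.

completion order = A, H, C, F, G, B

t=0: L0/L1/L2 = AG/-/- → run A
t=1: L0/L1/L2 = AG/-/- → run A
t=2: L0/L1/L2 = GH/A/- → run G
t=3: L0/L1/L2 = GHBC/A/- → run G
t=4: L0/L1/L2 = HBC/AG/- → run H
t=5: L0/L1/L2 = HBCF/AG/- → run H
t=6: L0/L1/L2 = BCF/AGH/- → run B
t=7: L0/L1/L2 = BCF/AGH/- → run B
t=8: L0/L1/L2 = CF/AGHB/- → run C
t=9: L0/L1/L2 = CF/AGHB/- → run C
t=10: L0/L1/L2 = F/AGHBC/- → run F
t=11: L0/L1/L2 = F/AGHBC/- → run F
t=12: L0/L1/L2 = -/AGHBCF/- → run A
t=13: L0/L1/L2 = -/GHBCF/- → run G
t=14: L0/L1/L2 = -/GHBCF/- → run G
t=15: L0/L1/L2 = -/GHBCF/- → run G
t=16: L0/L1/L2 = -/GHBCF/- → run G
t=17: L0/L1/L2 = -/HBCF/G → run H
t=18: L0/L1/L2 = -/HBCF/G → run H
t=19: L0/L1/L2 = -/BCF/G → run B
t=20: L0/L1/L2 = -/BCF/G → run B
t=21: L0/L1/L2 = -/BCF/G → run B
t=22: L0/L1/L2 = -/BCF/G → run B
t=23: L0/L1/L2 = -/CF/GB → run C
t=24: L0/L1/L2 = -/CF/GB → run C
t=25: L0/L1/L2 = -/CF/GB → run C
t=26: L0/L1/L2 = -/F/GB → run F
t=27: L0/L1/L2 = -/F/GB → run F
t=28: L0/L1/L2 = -/F/GB → run F
t=29: L0/L1/L2 = -/F/GB → run F
t=30: L0/L1/L2 = -/-/GB → run G
t=31: L0/L1/L2 = -/-/GB → run G
t=32: L0/L1/L2 = -/-/B → run B
t=33: L0/L1/L2 = -/-/B → run B
t=34: (idle)
t=35: (idle)
t=36: (idle)
t=37: (idle)
t=38: (idle)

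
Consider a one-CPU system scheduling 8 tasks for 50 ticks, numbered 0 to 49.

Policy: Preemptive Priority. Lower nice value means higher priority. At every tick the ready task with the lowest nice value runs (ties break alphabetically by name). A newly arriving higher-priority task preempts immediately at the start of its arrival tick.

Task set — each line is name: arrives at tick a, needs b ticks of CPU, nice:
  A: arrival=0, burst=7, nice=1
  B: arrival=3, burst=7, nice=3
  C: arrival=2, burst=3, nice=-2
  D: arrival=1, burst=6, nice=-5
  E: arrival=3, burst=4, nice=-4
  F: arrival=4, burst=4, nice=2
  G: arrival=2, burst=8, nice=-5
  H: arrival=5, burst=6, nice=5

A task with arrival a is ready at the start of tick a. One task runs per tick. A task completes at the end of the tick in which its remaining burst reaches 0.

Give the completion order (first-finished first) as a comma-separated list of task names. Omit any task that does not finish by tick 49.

t=0: ready={A} → run A
t=1: ready={A,D} → run D
t=2: ready={A,C,D,G} → run D
t=3: ready={A,B,C,D,E,G} → run D
t=4: ready={A,B,C,D,E,F,G} → run D
t=5: ready={A,B,C,D,E,F,G,H} → run D
t=6: ready={A,B,C,D,E,F,G,H} → run D
t=7: ready={A,B,C,E,F,G,H} → run G
t=8: ready={A,B,C,E,F,G,H} → run G
t=9: ready={A,B,C,E,F,G,H} → run G
t=10: ready={A,B,C,E,F,G,H} → run G
t=11: ready={A,B,C,E,F,G,H} → run G
t=12: ready={A,B,C,E,F,G,H} → run G
t=13: ready={A,B,C,E,F,G,H} → run G
t=14: ready={A,B,C,E,F,G,H} → run G
t=15: ready={A,B,C,E,F,H} → run E
t=16: ready={A,B,C,E,F,H} → run E
t=17: ready={A,B,C,E,F,H} → run E
t=18: ready={A,B,C,E,F,H} → run E
t=19: ready={A,B,C,F,H} → run C
t=20: ready={A,B,C,F,H} → run C
t=21: ready={A,B,C,F,H} → run C
t=22: ready={A,B,F,H} → run A
t=23: ready={A,B,F,H} → run A
t=24: ready={A,B,F,H} → run A
t=25: ready={A,B,F,H} → run A
t=26: ready={A,B,F,H} → run A
t=27: ready={A,B,F,H} → run A
t=28: ready={B,F,H} → run F
t=29: ready={B,F,H} → run F
t=30: ready={B,F,H} → run F
t=31: ready={B,F,H} → run F
t=32: ready={B,H} → run B
t=33: ready={B,H} → run B
t=34: ready={B,H} → run B
t=35: ready={B,H} → run B
t=36: ready={B,H} → run B
t=37: ready={B,H} → run B
t=38: ready={B,H} → run B
t=39: ready={H} → run H
t=40: ready={H} → run H
t=41: ready={H} → run H
t=42: ready={H} → run H
t=43: ready={H} → run H
t=44: ready={H} → run H
t=45: (idle)
t=46: (idle)
t=47: (idle)
t=48: (idle)
t=49: (idle)

completion order = D, G, E, C, A, F, B, H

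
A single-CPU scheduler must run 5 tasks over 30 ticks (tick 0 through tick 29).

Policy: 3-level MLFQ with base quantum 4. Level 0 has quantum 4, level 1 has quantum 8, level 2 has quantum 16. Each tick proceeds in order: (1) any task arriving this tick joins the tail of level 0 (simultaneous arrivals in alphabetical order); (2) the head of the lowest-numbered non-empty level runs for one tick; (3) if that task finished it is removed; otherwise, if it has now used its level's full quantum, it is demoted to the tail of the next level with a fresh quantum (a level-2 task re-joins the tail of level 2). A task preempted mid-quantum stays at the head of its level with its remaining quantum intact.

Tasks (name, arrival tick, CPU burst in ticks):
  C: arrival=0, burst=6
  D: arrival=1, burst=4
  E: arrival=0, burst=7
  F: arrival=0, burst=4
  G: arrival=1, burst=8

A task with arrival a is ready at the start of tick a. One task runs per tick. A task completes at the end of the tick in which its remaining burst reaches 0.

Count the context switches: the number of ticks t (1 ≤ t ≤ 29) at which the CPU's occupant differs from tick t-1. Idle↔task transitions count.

t=0: L0/L1/L2 = CEF/-/- → run C
t=1: L0/L1/L2 = CEFDG/-/- → run C
t=2: L0/L1/L2 = CEFDG/-/- → run C
t=3: L0/L1/L2 = CEFDG/-/- → run C
t=4: L0/L1/L2 = EFDG/C/- → run E
t=5: L0/L1/L2 = EFDG/C/- → run E
t=6: L0/L1/L2 = EFDG/C/- → run E
t=7: L0/L1/L2 = EFDG/C/- → run E
t=8: L0/L1/L2 = FDG/CE/- → run F
t=9: L0/L1/L2 = FDG/CE/- → run F
t=10: L0/L1/L2 = FDG/CE/- → run F
t=11: L0/L1/L2 = FDG/CE/- → run F
t=12: L0/L1/L2 = DG/CE/- → run D
t=13: L0/L1/L2 = DG/CE/- → run D
t=14: L0/L1/L2 = DG/CE/- → run D
t=15: L0/L1/L2 = DG/CE/- → run D
t=16: L0/L1/L2 = G/CE/- → run G
t=17: L0/L1/L2 = G/CE/- → run G
t=18: L0/L1/L2 = G/CE/- → run G
t=19: L0/L1/L2 = G/CE/- → run G
t=20: L0/L1/L2 = -/CEG/- → run C
t=21: L0/L1/L2 = -/CEG/- → run C
t=22: L0/L1/L2 = -/EG/- → run E
t=23: L0/L1/L2 = -/EG/- → run E
t=24: L0/L1/L2 = -/EG/- → run E
t=25: L0/L1/L2 = -/G/- → run G
t=26: L0/L1/L2 = -/G/- → run G
t=27: L0/L1/L2 = -/G/- → run G
t=28: L0/L1/L2 = -/G/- → run G
t=29: (idle)

context switches = 8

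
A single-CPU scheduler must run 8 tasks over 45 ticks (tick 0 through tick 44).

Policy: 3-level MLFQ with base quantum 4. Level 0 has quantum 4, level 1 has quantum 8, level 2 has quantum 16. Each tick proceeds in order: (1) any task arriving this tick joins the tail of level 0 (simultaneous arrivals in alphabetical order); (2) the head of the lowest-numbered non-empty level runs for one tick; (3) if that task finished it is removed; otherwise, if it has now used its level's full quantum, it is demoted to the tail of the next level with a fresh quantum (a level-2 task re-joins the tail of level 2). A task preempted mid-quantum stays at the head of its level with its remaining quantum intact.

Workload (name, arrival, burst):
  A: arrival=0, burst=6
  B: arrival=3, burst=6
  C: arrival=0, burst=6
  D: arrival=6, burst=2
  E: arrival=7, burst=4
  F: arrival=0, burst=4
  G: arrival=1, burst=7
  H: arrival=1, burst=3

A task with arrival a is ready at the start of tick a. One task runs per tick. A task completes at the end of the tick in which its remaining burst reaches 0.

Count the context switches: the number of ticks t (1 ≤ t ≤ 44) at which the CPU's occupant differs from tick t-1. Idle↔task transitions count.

t=0: L0/L1/L2 = ACF/-/- → run A
t=1: L0/L1/L2 = ACFGH/-/- → run A
t=2: L0/L1/L2 = ACFGH/-/- → run A
t=3: L0/L1/L2 = ACFGHB/-/- → run A
t=4: L0/L1/L2 = CFGHB/A/- → run C
t=5: L0/L1/L2 = CFGHB/A/- → run C
t=6: L0/L1/L2 = CFGHBD/A/- → run C
t=7: L0/L1/L2 = CFGHBDE/A/- → run C
t=8: L0/L1/L2 = FGHBDE/AC/- → run F
t=9: L0/L1/L2 = FGHBDE/AC/- → run F
t=10: L0/L1/L2 = FGHBDE/AC/- → run F
t=11: L0/L1/L2 = FGHBDE/AC/- → run F
t=12: L0/L1/L2 = GHBDE/AC/- → run G
t=13: L0/L1/L2 = GHBDE/AC/- → run G
t=14: L0/L1/L2 = GHBDE/AC/- → run G
t=15: L0/L1/L2 = GHBDE/AC/- → run G
t=16: L0/L1/L2 = HBDE/ACG/- → run H
t=17: L0/L1/L2 = HBDE/ACG/- → run H
t=18: L0/L1/L2 = HBDE/ACG/- → run H
t=19: L0/L1/L2 = BDE/ACG/- → run B
t=20: L0/L1/L2 = BDE/ACG/- → run B
t=21: L0/L1/L2 = BDE/ACG/- → run B
t=22: L0/L1/L2 = BDE/ACG/- → run B
t=23: L0/L1/L2 = DE/ACGB/- → run D
t=24: L0/L1/L2 = DE/ACGB/- → run D
t=25: L0/L1/L2 = E/ACGB/- → run E
t=26: L0/L1/L2 = E/ACGB/- → run E
t=27: L0/L1/L2 = E/ACGB/- → run E
t=28: L0/L1/L2 = E/ACGB/- → run E
t=29: L0/L1/L2 = -/ACGB/- → run A
t=30: L0/L1/L2 = -/ACGB/- → run A
t=31: L0/L1/L2 = -/CGB/- → run C
t=32: L0/L1/L2 = -/CGB/- → run C
t=33: L0/L1/L2 = -/GB/- → run G
t=34: L0/L1/L2 = -/GB/- → run G
t=35: L0/L1/L2 = -/GB/- → run G
t=36: L0/L1/L2 = -/B/- → run B
t=37: L0/L1/L2 = -/B/- → run B
t=38: (idle)
t=39: (idle)
t=40: (idle)
t=41: (idle)
t=42: (idle)
t=43: (idle)
t=44: (idle)

context switches = 12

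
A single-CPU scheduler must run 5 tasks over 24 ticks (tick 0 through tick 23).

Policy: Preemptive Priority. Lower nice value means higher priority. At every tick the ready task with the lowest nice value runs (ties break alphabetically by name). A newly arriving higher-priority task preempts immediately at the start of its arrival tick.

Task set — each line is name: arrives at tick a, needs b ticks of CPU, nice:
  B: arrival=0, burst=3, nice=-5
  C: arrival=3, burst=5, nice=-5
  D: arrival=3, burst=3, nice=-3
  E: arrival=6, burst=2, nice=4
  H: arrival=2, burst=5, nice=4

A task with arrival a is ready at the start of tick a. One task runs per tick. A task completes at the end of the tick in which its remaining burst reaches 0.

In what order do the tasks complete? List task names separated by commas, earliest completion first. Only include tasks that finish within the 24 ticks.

completion order = B, C, D, E, H

t=0: ready={B} → run B
t=1: ready={B} → run B
t=2: ready={B,H} → run B
t=3: ready={C,D,H} → run C
t=4: ready={C,D,H} → run C
t=5: ready={C,D,H} → run C
t=6: ready={C,D,E,H} → run C
t=7: ready={C,D,E,H} → run C
t=8: ready={D,E,H} → run D
t=9: ready={D,E,H} → run D
t=10: ready={D,E,H} → run D
t=11: ready={E,H} → run E
t=12: ready={E,H} → run E
t=13: ready={H} → run H
t=14: ready={H} → run H
t=15: ready={H} → run H
t=16: ready={H} → run H
t=17: ready={H} → run H
t=18: (idle)
t=19: (idle)
t=20: (idle)
t=21: (idle)
t=22: (idle)
t=23: (idle)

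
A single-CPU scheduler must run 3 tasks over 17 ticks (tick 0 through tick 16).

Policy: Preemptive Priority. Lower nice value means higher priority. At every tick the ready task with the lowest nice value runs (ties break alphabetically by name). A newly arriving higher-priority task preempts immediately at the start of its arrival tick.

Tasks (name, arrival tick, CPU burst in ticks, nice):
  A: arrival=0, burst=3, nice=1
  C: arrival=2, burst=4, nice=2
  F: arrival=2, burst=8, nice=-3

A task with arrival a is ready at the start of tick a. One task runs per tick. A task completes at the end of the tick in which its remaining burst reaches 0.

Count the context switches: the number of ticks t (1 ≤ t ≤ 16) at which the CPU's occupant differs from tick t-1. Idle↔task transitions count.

context switches = 4

t=0: ready={A} → run A
t=1: ready={A} → run A
t=2: ready={A,C,F} → run F
t=3: ready={A,C,F} → run F
t=4: ready={A,C,F} → run F
t=5: ready={A,C,F} → run F
t=6: ready={A,C,F} → run F
t=7: ready={A,C,F} → run F
t=8: ready={A,C,F} → run F
t=9: ready={A,C,F} → run F
t=10: ready={A,C} → run A
t=11: ready={C} → run C
t=12: ready={C} → run C
t=13: ready={C} → run C
t=14: ready={C} → run C
t=15: (idle)
t=16: (idle)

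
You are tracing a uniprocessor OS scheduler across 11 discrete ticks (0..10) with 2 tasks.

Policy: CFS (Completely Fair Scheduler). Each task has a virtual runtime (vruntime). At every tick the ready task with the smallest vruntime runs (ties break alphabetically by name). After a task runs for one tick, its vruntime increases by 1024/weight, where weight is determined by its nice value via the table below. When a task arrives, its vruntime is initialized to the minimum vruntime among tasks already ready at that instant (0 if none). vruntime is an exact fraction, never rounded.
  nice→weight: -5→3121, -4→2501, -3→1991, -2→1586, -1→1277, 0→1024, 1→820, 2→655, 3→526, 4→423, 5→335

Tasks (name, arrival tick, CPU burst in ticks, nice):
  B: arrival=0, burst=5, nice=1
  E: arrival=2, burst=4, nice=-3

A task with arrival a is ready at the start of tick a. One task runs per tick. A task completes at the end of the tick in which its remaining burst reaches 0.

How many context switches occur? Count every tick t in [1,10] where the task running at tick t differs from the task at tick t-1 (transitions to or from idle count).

t=0: vr[B=0] → run B
t=1: vr[B=256/205] → run B
t=2: vr[B=512/205 E=512/205] → run B
t=3: vr[B=768/205 E=512/205] → run E
t=4: vr[B=768/205 E=1229312/408155] → run E
t=5: vr[B=768/205 E=1439232/408155] → run E
t=6: vr[B=768/205 E=1649152/408155] → run B
t=7: vr[B=1024/205 E=1649152/408155] → run E
t=8: vr[B=1024/205] → run B
t=9: (idle)
t=10: (idle)

context switches = 5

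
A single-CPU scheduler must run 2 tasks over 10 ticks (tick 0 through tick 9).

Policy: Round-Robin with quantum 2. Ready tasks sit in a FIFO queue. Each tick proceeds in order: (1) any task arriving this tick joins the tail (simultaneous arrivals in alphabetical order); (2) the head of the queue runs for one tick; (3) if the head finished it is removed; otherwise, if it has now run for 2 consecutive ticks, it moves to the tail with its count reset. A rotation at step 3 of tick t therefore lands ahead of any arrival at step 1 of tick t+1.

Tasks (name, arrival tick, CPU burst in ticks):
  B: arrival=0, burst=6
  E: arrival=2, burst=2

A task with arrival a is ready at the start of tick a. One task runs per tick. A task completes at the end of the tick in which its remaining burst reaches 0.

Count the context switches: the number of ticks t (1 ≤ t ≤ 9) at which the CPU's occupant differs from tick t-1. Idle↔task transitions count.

t=0: queue=[B] q_used=0 → run B
t=1: queue=[B] q_used=1 → run B
t=2: queue=[B,E] q_used=0 → run B
t=3: queue=[B,E] q_used=1 → run B
t=4: queue=[E,B] q_used=0 → run E
t=5: queue=[E,B] q_used=1 → run E
t=6: queue=[B] q_used=0 → run B
t=7: queue=[B] q_used=1 → run B
t=8: (idle)
t=9: (idle)

context switches = 3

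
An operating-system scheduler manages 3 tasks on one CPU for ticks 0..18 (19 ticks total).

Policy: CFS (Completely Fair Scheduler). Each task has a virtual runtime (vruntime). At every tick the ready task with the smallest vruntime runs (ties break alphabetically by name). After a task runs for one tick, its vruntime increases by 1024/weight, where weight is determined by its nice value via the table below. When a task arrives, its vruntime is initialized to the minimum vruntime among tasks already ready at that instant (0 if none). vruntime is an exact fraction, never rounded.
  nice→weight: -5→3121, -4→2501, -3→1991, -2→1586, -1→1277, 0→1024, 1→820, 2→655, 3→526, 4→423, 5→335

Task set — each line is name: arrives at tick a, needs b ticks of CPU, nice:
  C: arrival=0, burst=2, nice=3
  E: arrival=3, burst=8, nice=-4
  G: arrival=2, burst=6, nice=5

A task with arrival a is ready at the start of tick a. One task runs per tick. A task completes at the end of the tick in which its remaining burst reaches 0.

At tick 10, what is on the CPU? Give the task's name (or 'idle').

running at tick 10 = E

t=0: vr[C=0] → run C
t=1: vr[C=512/263] → run C
t=2: vr[G=0] → run G
t=3: vr[E=1024/335 G=1024/335] → run E
t=4: vr[E=2904064/837835 G=1024/335] → run G
t=5: vr[E=2904064/837835 G=2048/335] → run E
t=6: vr[E=3247104/837835 G=2048/335] → run E
t=7: vr[E=3590144/837835 G=2048/335] → run E
t=8: vr[E=3933184/837835 G=2048/335] → run E
t=9: vr[E=4276224/837835 G=2048/335] → run E
t=10: vr[E=4619264/837835 G=2048/335] → run E
t=11: vr[E=4962304/837835 G=2048/335] → run E
t=12: vr[G=2048/335] → run G
t=13: vr[G=3072/335] → run G
t=14: vr[G=4096/335] → run G
t=15: vr[G=1024/67] → run G
t=16: (idle)
t=17: (idle)
t=18: (idle)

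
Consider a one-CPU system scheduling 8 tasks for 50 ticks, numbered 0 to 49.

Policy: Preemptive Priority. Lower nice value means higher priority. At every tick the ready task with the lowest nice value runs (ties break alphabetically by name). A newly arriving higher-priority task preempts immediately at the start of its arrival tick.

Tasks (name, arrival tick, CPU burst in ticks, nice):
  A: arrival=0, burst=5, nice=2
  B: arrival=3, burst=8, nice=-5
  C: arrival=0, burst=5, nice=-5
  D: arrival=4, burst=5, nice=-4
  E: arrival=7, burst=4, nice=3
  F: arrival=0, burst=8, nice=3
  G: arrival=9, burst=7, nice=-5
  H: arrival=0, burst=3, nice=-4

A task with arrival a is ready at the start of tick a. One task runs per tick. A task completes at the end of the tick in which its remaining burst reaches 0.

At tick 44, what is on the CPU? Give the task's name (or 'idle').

t=0: ready={A,C,F,H} → run C
t=1: ready={A,C,F,H} → run C
t=2: ready={A,C,F,H} → run C
t=3: ready={A,B,C,F,H} → run B
t=4: ready={A,B,C,D,F,H} → run B
t=5: ready={A,B,C,D,F,H} → run B
t=6: ready={A,B,C,D,F,H} → run B
t=7: ready={A,B,C,D,E,F,H} → run B
t=8: ready={A,B,C,D,E,F,H} → run B
t=9: ready={A,B,C,D,E,F,G,H} → run B
t=10: ready={A,B,C,D,E,F,G,H} → run B
t=11: ready={A,C,D,E,F,G,H} → run C
t=12: ready={A,C,D,E,F,G,H} → run C
t=13: ready={A,D,E,F,G,H} → run G
t=14: ready={A,D,E,F,G,H} → run G
t=15: ready={A,D,E,F,G,H} → run G
t=16: ready={A,D,E,F,G,H} → run G
t=17: ready={A,D,E,F,G,H} → run G
t=18: ready={A,D,E,F,G,H} → run G
t=19: ready={A,D,E,F,G,H} → run G
t=20: ready={A,D,E,F,H} → run D
t=21: ready={A,D,E,F,H} → run D
t=22: ready={A,D,E,F,H} → run D
t=23: ready={A,D,E,F,H} → run D
t=24: ready={A,D,E,F,H} → run D
t=25: ready={A,E,F,H} → run H
t=26: ready={A,E,F,H} → run H
t=27: ready={A,E,F,H} → run H
t=28: ready={A,E,F} → run A
t=29: ready={A,E,F} → run A
t=30: ready={A,E,F} → run A
t=31: ready={A,E,F} → run A
t=32: ready={A,E,F} → run A
t=33: ready={E,F} → run E
t=34: ready={E,F} → run E
t=35: ready={E,F} → run E
t=36: ready={E,F} → run E
t=37: ready={F} → run F
t=38: ready={F} → run F
t=39: ready={F} → run F
t=40: ready={F} → run F
t=41: ready={F} → run F
t=42: ready={F} → run F
t=43: ready={F} → run F
t=44: ready={F} → run F
t=45: (idle)
t=46: (idle)
t=47: (idle)
t=48: (idle)
t=49: (idle)

running at tick 44 = F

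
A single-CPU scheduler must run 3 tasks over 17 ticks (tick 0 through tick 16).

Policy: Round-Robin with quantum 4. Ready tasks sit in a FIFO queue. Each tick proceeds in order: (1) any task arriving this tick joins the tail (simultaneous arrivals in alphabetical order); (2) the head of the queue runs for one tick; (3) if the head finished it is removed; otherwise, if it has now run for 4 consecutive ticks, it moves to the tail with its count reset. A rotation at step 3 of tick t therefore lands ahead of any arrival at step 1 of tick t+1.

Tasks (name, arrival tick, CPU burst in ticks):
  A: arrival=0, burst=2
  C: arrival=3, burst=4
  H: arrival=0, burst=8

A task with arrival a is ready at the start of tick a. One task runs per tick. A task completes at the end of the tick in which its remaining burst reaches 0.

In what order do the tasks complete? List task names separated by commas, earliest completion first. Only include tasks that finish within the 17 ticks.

t=0: queue=[A,H] q_used=0 → run A
t=1: queue=[A,H] q_used=1 → run A
t=2: queue=[H] q_used=0 → run H
t=3: queue=[H,C] q_used=1 → run H
t=4: queue=[H,C] q_used=2 → run H
t=5: queue=[H,C] q_used=3 → run H
t=6: queue=[C,H] q_used=0 → run C
t=7: queue=[C,H] q_used=1 → run C
t=8: queue=[C,H] q_used=2 → run C
t=9: queue=[C,H] q_used=3 → run C
t=10: queue=[H] q_used=0 → run H
t=11: queue=[H] q_used=1 → run H
t=12: queue=[H] q_used=2 → run H
t=13: queue=[H] q_used=3 → run H
t=14: (idle)
t=15: (idle)
t=16: (idle)

completion order = A, C, H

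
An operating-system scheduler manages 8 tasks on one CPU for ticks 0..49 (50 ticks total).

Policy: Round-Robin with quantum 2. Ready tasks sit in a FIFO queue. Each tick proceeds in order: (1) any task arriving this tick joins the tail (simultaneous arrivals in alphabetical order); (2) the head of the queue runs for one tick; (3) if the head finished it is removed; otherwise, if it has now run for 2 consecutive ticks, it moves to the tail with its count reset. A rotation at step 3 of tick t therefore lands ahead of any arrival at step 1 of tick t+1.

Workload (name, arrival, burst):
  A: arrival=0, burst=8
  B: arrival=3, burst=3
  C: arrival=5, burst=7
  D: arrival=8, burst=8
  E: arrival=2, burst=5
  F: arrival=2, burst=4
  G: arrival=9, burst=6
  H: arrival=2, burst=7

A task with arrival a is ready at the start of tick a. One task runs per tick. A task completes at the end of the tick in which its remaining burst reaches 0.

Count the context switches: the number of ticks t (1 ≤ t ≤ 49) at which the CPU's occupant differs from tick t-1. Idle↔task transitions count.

context switches = 25

t=0: queue=[A] q_used=0 → run A
t=1: queue=[A] q_used=1 → run A
t=2: queue=[A,E,F,H] q_used=0 → run A
t=3: queue=[A,E,F,H,B] q_used=1 → run A
t=4: queue=[E,F,H,B,A] q_used=0 → run E
t=5: queue=[E,F,H,B,A,C] q_used=1 → run E
t=6: queue=[F,H,B,A,C,E] q_used=0 → run F
t=7: queue=[F,H,B,A,C,E] q_used=1 → run F
t=8: queue=[H,B,A,C,E,F,D] q_used=0 → run H
t=9: queue=[H,B,A,C,E,F,D,G] q_used=1 → run H
t=10: queue=[B,A,C,E,F,D,G,H] q_used=0 → run B
t=11: queue=[B,A,C,E,F,D,G,H] q_used=1 → run B
t=12: queue=[A,C,E,F,D,G,H,B] q_used=0 → run A
t=13: queue=[A,C,E,F,D,G,H,B] q_used=1 → run A
t=14: queue=[C,E,F,D,G,H,B,A] q_used=0 → run C
t=15: queue=[C,E,F,D,G,H,B,A] q_used=1 → run C
t=16: queue=[E,F,D,G,H,B,A,C] q_used=0 → run E
t=17: queue=[E,F,D,G,H,B,A,C] q_used=1 → run E
t=18: queue=[F,D,G,H,B,A,C,E] q_used=0 → run F
t=19: queue=[F,D,G,H,B,A,C,E] q_used=1 → run F
t=20: queue=[D,G,H,B,A,C,E] q_used=0 → run D
t=21: queue=[D,G,H,B,A,C,E] q_used=1 → run D
t=22: queue=[G,H,B,A,C,E,D] q_used=0 → run G
t=23: queue=[G,H,B,A,C,E,D] q_used=1 → run G
t=24: queue=[H,B,A,C,E,D,G] q_used=0 → run H
t=25: queue=[H,B,A,C,E,D,G] q_used=1 → run H
t=26: queue=[B,A,C,E,D,G,H] q_used=0 → run B
t=27: queue=[A,C,E,D,G,H] q_used=0 → run A
t=28: queue=[A,C,E,D,G,H] q_used=1 → run A
t=29: queue=[C,E,D,G,H] q_used=0 → run C
t=30: queue=[C,E,D,G,H] q_used=1 → run C
t=31: queue=[E,D,G,H,C] q_used=0 → run E
t=32: queue=[D,G,H,C] q_used=0 → run D
t=33: queue=[D,G,H,C] q_used=1 → run D
t=34: queue=[G,H,C,D] q_used=0 → run G
t=35: queue=[G,H,C,D] q_used=1 → run G
t=36: queue=[H,C,D,G] q_used=0 → run H
t=37: queue=[H,C,D,G] q_used=1 → run H
t=38: queue=[C,D,G,H] q_used=0 → run C
t=39: queue=[C,D,G,H] q_used=1 → run C
t=40: queue=[D,G,H,C] q_used=0 → run D
t=41: queue=[D,G,H,C] q_used=1 → run D
t=42: queue=[G,H,C,D] q_used=0 → run G
t=43: queue=[G,H,C,D] q_used=1 → run G
t=44: queue=[H,C,D] q_used=0 → run H
t=45: queue=[C,D] q_used=0 → run C
t=46: queue=[D] q_used=0 → run D
t=47: queue=[D] q_used=1 → run D
t=48: (idle)
t=49: (idle)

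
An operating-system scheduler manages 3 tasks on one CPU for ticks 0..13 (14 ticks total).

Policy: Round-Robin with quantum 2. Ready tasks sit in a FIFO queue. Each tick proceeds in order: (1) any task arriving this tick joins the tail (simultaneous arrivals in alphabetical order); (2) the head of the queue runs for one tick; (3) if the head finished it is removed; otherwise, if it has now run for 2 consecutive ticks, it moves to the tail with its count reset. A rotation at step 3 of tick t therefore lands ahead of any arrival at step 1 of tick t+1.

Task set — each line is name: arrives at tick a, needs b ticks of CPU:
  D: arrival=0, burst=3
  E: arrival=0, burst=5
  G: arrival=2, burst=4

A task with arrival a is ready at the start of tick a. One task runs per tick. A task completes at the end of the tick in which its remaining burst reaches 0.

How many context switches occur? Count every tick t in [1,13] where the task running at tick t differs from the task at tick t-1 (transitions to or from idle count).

context switches = 7

t=0: queue=[D,E] q_used=0 → run D
t=1: queue=[D,E] q_used=1 → run D
t=2: queue=[E,D,G] q_used=0 → run E
t=3: queue=[E,D,G] q_used=1 → run E
t=4: queue=[D,G,E] q_used=0 → run D
t=5: queue=[G,E] q_used=0 → run G
t=6: queue=[G,E] q_used=1 → run G
t=7: queue=[E,G] q_used=0 → run E
t=8: queue=[E,G] q_used=1 → run E
t=9: queue=[G,E] q_used=0 → run G
t=10: queue=[G,E] q_used=1 → run G
t=11: queue=[E] q_used=0 → run E
t=12: (idle)
t=13: (idle)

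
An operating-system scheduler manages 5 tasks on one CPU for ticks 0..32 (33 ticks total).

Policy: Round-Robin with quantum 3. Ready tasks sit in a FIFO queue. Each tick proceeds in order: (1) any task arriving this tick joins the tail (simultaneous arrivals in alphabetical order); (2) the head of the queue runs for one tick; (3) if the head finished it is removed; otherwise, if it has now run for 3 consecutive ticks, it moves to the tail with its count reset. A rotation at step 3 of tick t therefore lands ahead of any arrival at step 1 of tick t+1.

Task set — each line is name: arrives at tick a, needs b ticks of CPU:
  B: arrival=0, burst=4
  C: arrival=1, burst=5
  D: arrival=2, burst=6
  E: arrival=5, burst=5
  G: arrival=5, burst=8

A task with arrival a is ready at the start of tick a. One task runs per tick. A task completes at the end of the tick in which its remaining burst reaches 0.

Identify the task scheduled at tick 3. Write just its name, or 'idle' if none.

t=0: queue=[B] q_used=0 → run B
t=1: queue=[B,C] q_used=1 → run B
t=2: queue=[B,C,D] q_used=2 → run B
t=3: queue=[C,D,B] q_used=0 → run C
t=4: queue=[C,D,B] q_used=1 → run C
t=5: queue=[C,D,B,E,G] q_used=2 → run C
t=6: queue=[D,B,E,G,C] q_used=0 → run D
t=7: queue=[D,B,E,G,C] q_used=1 → run D
t=8: queue=[D,B,E,G,C] q_used=2 → run D
t=9: queue=[B,E,G,C,D] q_used=0 → run B
t=10: queue=[E,G,C,D] q_used=0 → run E
t=11: queue=[E,G,C,D] q_used=1 → run E
t=12: queue=[E,G,C,D] q_used=2 → run E
t=13: queue=[G,C,D,E] q_used=0 → run G
t=14: queue=[G,C,D,E] q_used=1 → run G
t=15: queue=[G,C,D,E] q_used=2 → run G
t=16: queue=[C,D,E,G] q_used=0 → run C
t=17: queue=[C,D,E,G] q_used=1 → run C
t=18: queue=[D,E,G] q_used=0 → run D
t=19: queue=[D,E,G] q_used=1 → run D
t=20: queue=[D,E,G] q_used=2 → run D
t=21: queue=[E,G] q_used=0 → run E
t=22: queue=[E,G] q_used=1 → run E
t=23: queue=[G] q_used=0 → run G
t=24: queue=[G] q_used=1 → run G
t=25: queue=[G] q_used=2 → run G
t=26: queue=[G] q_used=0 → run G
t=27: queue=[G] q_used=1 → run G
t=28: (idle)
t=29: (idle)
t=30: (idle)
t=31: (idle)
t=32: (idle)

running at tick 3 = C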